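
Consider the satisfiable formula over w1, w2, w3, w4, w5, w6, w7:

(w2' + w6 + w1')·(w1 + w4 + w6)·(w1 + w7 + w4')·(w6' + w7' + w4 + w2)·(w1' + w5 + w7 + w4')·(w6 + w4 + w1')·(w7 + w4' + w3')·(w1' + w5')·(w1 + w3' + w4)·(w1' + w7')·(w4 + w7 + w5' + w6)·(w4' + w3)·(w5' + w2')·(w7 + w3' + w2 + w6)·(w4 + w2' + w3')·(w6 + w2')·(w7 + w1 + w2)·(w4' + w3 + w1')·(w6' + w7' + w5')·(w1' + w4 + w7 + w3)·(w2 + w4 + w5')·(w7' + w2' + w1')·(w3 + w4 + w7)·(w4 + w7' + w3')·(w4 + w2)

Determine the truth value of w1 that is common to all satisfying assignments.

Suppose w1 = 1.
Unit clause (w5') forces w5 = 0.
Unit clause (w7') forces w7 = 0.
Unit clause (w4') forces w4 = 0.
Unit clause (w6) forces w6 = 1.
Unit clause (w3) forces w3 = 1.
Unit clause (w2') forces w2 = 0.
Now (w2) is unsatisfied and unit — conflict.
So every satisfying assignment has w1 = False.

False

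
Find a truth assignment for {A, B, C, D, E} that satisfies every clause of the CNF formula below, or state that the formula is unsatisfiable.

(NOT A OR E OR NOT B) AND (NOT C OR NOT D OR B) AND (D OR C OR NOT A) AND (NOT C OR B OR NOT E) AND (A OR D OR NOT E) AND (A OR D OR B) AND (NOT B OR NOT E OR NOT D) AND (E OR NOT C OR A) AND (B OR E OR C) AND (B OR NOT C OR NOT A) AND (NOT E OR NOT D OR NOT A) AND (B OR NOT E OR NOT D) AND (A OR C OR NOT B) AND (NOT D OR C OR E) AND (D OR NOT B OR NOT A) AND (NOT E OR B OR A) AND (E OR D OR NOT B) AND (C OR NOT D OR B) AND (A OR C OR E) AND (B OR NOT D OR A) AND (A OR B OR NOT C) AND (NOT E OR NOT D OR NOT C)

Suppose A = false.
Suppose D = true.
Unit clause (B) forces B = true.
Unit clause (NOT E) forces E = false.
Unit clause (NOT C) forces C = false.
That conflicts with the unit clause (C).
Undo D and try D = false.
Unit clause (NOT E) forces E = false.
Unit clause (B) forces B = true.
That conflicts with the unit clause (NOT B).
Neither D = true nor D = false works.
Undo A and try A = true.
Suppose E = true.
Unit clause (NOT D) forces D = false.
Unit clause (C) forces C = true.
Unit clause (B) forces B = true.
That conflicts with the unit clause (NOT B).
Undo E and try E = false.
Unit clause (NOT B) forces B = false.
Unit clause (C) forces C = true.
That conflicts with the unit clause (NOT C).
Neither E = true nor E = false works.
Neither A = true nor A = false works.

UNSATISFIABLE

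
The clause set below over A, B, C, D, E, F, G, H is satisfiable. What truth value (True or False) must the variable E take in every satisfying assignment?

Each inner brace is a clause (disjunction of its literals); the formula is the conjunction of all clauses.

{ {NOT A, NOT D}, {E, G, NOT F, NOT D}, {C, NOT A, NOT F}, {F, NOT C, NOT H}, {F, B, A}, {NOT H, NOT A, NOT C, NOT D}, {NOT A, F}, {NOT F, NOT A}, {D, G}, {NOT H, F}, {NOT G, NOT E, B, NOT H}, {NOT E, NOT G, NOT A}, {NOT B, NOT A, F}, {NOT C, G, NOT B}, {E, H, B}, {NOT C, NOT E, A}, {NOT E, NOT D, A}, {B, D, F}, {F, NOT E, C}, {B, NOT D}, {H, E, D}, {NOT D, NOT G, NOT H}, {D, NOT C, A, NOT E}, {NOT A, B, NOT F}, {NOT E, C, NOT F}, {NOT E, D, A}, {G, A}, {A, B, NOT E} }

Suppose E = true.
Suppose A = false.
Unit clause (NOT C) forces C = false.
Unit clause (NOT D) forces D = false.
But (D) is also a unit clause — contradiction.
That branch fails; take A = true instead.
Unit clause (NOT D) forces D = false.
Unit clause (F) forces F = true.
But (NOT F) is also a unit clause — contradiction.
Both values of A lead to a conflict.
So every satisfying assignment has E = False.

False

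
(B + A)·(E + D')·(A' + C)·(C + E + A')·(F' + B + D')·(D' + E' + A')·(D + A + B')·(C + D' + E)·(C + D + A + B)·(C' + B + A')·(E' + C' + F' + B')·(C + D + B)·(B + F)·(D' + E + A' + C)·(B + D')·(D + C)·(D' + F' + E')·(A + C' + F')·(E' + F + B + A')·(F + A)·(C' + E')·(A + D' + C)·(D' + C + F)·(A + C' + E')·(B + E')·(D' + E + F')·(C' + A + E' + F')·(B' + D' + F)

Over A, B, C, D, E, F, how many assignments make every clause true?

2

There are 2^6 = 64 truth assignments over (A, B, C, D, E, F).
Split on E. With E = 1, the clauses containing E are satisfied and E' drops from the rest; 0 of the 2^5 = 32 assignments to the other variables satisfy what remains.
With E = 0, by the same count on the reduced clause set, 2 assignments work.
(One model: A=T, B=T, C=T, D=F, E=F, F=F.)
Total: 0 + 2 = 2.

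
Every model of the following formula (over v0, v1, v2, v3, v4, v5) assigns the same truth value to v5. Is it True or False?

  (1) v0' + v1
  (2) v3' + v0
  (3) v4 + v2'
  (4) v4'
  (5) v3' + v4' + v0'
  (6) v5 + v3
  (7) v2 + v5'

Suppose v5 = 1.
(v4') alone gives v4 = 0.
(v2') alone gives v2 = 0.
Now (v2) is unsatisfied and unit — conflict.
So every satisfying assignment has v5 = False.

False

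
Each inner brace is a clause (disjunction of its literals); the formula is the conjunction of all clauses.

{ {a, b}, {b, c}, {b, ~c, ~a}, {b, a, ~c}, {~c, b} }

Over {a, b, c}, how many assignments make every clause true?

4

There are 2^3 = 8 truth assignments over (a, b, c).
Split on a. With a = 1, the clauses containing a are satisfied and ~a drops from the rest; 2 of the 2^2 = 4 assignments to the other variables satisfy what remains.
With a = 0, by the same count on the reduced clause set, 2 assignments work.
Total: 2 + 2 = 4.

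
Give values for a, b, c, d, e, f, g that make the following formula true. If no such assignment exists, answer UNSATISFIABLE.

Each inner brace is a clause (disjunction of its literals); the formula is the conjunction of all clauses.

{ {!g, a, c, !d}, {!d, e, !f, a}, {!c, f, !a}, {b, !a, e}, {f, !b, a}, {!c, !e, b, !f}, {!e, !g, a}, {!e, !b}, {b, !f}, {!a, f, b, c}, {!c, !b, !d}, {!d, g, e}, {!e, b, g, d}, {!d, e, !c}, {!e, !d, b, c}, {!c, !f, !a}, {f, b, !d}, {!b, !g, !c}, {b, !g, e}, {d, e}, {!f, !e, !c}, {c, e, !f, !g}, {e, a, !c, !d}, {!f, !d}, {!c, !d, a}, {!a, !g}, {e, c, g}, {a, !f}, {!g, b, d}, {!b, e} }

UNSATISFIABLE

Branch on e: set e = false.
(d) alone gives d = true.
(g) alone gives g = true.
(!c) alone gives c = false.
(a) alone gives a = true.
Now (!a) is unsatisfied and unit — conflict.
Undo e and try e = true.
(!b) alone gives b = false.
(!f) alone gives f = false.
(!d) alone gives d = false.
(g) alone gives g = true.
Now (!g) is unsatisfied and unit — conflict.
Both values of e lead to a conflict.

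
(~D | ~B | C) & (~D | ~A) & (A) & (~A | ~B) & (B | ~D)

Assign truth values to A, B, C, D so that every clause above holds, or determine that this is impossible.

The clause (A) is unit, so A = 1.
The clause (~D) is unit, so D = 0.
The clause (~B) is unit, so B = 0.
Every clause is now satisfied; C is unconstrained.

A: 1; B: 0; C: 0; D: 0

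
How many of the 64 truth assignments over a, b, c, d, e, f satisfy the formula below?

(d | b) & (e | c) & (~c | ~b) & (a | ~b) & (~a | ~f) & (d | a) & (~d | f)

There are 2^6 = 64 truth assignments over (a, b, c, d, e, f).
Split on b. With b = 1, the clauses containing b are satisfied and ~b drops from the rest; 1 of the 2^5 = 32 assignments to the other variables satisfy what remains.
With b = 0, by the same count on the reduced clause set, 3 assignments work.
(One model: a=F, b=F, c=F, d=T, e=T, f=T.)
Total: 1 + 3 = 4.

4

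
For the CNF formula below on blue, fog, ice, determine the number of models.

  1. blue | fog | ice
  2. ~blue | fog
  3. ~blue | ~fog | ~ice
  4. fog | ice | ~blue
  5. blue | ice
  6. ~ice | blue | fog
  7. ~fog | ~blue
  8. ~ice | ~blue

1

There are 2^3 = 8 truth assignments over (blue, fog, ice).
Split on blue. With blue = 1, the clauses containing blue are satisfied and ~blue drops from the rest; 0 of the 2^2 = 4 assignments to the other variables satisfy what remains.
With blue = 0, by the same count on the reduced clause set, 1 assignment works.
(One model: blue=F, fog=T, ice=T.)
Total: 0 + 1 = 1.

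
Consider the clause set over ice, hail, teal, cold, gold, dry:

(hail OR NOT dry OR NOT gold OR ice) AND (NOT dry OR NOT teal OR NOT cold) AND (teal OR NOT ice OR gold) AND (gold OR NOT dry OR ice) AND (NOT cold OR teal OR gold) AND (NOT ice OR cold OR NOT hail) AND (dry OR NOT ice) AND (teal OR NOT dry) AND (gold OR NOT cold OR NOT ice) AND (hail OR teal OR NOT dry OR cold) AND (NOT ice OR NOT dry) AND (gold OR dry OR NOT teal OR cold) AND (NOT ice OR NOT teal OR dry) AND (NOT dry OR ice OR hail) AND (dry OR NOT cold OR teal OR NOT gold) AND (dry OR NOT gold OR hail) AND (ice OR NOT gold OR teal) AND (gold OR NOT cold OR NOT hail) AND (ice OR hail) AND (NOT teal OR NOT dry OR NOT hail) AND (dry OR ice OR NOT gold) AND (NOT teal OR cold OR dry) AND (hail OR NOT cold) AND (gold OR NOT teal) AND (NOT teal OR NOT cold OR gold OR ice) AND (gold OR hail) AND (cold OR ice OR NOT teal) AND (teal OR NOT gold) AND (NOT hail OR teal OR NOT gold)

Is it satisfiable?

Case dry = false:
(NOT ice) alone gives ice = false.
(hail) alone gives hail = true.
(NOT gold) alone gives gold = false.
(NOT cold) alone gives cold = false.
(NOT teal) alone gives teal = false.
Every clause now holds.
A satisfying assignment: ice ↦ false; hail ↦ true; teal ↦ false; cold ↦ false; gold ↦ false; dry ↦ false.

Satisfiable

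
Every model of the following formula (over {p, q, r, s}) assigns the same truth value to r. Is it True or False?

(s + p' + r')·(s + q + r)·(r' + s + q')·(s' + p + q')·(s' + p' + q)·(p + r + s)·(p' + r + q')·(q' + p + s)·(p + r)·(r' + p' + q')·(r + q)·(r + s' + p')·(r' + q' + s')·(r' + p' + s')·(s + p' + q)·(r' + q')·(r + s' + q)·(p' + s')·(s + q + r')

True

Suppose r = 0.
The clause (p) is unit, so p = 1.
The clause (q') is unit, so q = 0.
But (q) is also a unit clause — contradiction.
So every satisfying assignment has r = True.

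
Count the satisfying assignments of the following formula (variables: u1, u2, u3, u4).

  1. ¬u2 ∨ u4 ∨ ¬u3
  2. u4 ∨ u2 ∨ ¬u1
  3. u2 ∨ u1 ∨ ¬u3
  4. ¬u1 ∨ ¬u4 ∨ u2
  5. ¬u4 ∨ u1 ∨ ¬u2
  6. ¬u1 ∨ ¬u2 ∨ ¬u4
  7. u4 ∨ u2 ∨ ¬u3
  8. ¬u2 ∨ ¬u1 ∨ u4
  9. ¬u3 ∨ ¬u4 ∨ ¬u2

3

There are 2^4 = 16 truth assignments over (u1, u2, u3, u4).
Split on u2. With u2 = True, the clauses containing u2 are satisfied and ¬u2 drops from the rest; 1 of the 2^3 = 8 assignments to the other variables satisfy what remains.
With u2 = False, by the same count on the reduced clause set, 2 assignments work.
(One model: u1=F, u2=F, u3=F, u4=F.)
Total: 1 + 2 = 3.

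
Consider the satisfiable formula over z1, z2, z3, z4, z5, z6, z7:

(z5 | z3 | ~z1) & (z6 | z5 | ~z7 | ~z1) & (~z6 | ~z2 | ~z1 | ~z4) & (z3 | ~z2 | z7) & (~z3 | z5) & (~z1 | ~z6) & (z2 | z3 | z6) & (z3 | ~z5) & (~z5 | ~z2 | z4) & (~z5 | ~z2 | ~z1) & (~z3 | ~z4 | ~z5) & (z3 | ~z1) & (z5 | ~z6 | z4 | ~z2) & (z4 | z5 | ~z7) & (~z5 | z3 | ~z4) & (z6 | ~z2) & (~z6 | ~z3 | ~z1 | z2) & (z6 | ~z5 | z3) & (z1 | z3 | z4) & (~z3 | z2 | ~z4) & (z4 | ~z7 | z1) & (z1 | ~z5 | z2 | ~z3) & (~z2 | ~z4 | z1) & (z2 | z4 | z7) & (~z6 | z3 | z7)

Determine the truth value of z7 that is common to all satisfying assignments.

Suppose z7 = 0.
Case z3 = 1:
The clause (z5) is unit, so z5 = 1.
The clause (~z4) is unit, so z4 = 0.
The clause (~z2) is unit, so z2 = 0.
Now (z2) is unsatisfied and unit — conflict.
So z3 must be the other value — set z3 = 0.
The clause (~z2) is unit, so z2 = 0.
The clause (z6) is unit, so z6 = 1.
Now (~z6) is unsatisfied and unit — conflict.
Either choice for z3 ends in contradiction.
So every satisfying assignment has z7 = True.

True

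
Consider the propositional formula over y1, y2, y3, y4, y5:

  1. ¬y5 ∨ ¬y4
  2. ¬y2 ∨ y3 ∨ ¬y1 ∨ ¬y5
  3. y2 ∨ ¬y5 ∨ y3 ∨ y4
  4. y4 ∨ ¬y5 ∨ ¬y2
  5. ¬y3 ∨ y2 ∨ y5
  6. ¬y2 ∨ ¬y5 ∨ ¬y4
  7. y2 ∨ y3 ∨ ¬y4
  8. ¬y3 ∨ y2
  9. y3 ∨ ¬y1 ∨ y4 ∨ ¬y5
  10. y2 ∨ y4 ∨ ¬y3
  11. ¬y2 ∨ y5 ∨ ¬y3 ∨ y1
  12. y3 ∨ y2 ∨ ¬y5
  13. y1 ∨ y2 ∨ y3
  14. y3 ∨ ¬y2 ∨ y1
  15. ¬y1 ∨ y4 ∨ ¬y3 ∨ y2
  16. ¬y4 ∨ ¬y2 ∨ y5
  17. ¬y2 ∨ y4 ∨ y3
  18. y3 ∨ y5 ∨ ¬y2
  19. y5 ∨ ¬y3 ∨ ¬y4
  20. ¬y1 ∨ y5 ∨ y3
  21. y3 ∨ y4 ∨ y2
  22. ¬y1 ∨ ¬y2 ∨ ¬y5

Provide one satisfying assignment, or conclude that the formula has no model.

Suppose y5 = False.
Suppose y3 = True.
Unit clause (y2) forces y2 = True.
Unit clause (y1) forces y1 = True.
Unit clause (¬y4) forces y4 = False.
Every clause now holds.

y1: True; y2: True; y3: True; y4: False; y5: False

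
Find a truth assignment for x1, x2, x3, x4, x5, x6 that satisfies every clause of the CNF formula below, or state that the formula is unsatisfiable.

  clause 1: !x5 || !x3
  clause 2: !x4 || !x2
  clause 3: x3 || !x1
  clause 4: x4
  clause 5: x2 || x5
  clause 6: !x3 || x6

x1=false, x2=false, x3=false, x4=true, x5=true, x6=true

Unit clause (x4) forces x4 = true.
Unit clause (!x2) forces x2 = false.
Unit clause (x5) forces x5 = true.
Unit clause (!x3) forces x3 = false.
Unit clause (!x1) forces x1 = false.
All clauses hold; x6 can take either value.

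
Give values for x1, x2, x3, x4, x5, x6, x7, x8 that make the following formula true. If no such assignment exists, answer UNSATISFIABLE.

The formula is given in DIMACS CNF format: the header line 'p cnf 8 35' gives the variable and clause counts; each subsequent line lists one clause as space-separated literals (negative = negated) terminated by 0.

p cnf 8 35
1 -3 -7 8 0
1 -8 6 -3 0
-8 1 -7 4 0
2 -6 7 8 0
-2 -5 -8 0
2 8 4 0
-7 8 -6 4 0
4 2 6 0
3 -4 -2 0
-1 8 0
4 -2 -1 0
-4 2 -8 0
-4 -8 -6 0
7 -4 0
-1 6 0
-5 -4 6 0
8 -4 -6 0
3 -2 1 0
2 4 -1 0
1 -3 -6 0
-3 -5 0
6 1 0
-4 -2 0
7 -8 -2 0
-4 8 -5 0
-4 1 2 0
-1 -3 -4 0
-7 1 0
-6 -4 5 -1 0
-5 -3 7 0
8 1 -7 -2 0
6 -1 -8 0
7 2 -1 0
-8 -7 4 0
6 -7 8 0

x1=False, x2=False, x3=False, x4=False, x5=True, x6=True, x7=False, x8=True

Suppose x1 = False.
From the singleton clause (x6), x6 = True.
From the singleton clause (¬x3), x3 = False.
From the singleton clause (¬x2), x2 = False.
From the singleton clause (¬x4), x4 = False.
From the singleton clause (x8), x8 = True.
From the singleton clause (¬x7), x7 = False.
Every clause is now satisfied; x5 is unconstrained.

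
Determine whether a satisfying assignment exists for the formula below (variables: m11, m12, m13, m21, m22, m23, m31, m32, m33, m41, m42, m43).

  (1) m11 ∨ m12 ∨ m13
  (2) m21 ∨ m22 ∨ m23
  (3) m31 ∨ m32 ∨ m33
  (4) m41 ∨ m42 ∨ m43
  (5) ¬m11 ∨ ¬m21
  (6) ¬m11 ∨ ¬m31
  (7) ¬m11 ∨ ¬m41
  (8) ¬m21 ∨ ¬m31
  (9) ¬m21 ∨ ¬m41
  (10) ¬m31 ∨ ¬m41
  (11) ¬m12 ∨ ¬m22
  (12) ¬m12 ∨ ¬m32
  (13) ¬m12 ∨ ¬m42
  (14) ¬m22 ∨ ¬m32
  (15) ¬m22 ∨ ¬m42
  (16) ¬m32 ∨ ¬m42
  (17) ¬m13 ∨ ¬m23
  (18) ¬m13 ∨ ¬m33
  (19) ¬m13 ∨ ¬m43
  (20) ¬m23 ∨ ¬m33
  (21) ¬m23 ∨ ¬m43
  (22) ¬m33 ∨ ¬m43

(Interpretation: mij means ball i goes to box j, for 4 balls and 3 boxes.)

Suppose m11 = False.
Suppose m12 = True.
The clause (¬m22) is unit, so m22 = False.
The clause (¬m32) is unit, so m32 = False.
The clause (¬m42) is unit, so m42 = False.
Suppose m21 = True.
The clause (¬m31) is unit, so m31 = False.
The clause (m33) is unit, so m33 = True.
The clause (¬m41) is unit, so m41 = False.
The clause (m43) is unit, so m43 = True.
Now (¬m43) is unsatisfied and unit — conflict.
That branch fails; take m21 = False instead.
The clause (m23) is unit, so m23 = True.
The clause (¬m13) is unit, so m13 = False.
The clause (¬m33) is unit, so m33 = False.
The clause (m31) is unit, so m31 = True.
The clause (¬m41) is unit, so m41 = False.
The clause (m43) is unit, so m43 = True.
Now (¬m43) is unsatisfied and unit — conflict.
Either choice for m21 ends in contradiction.
That branch fails; take m12 = False instead.
The clause (m13) is unit, so m13 = True.
The clause (¬m23) is unit, so m23 = False.
The clause (¬m33) is unit, so m33 = False.
The clause (¬m43) is unit, so m43 = False.
Suppose m21 = True.
The clause (¬m31) is unit, so m31 = False.
The clause (m32) is unit, so m32 = True.
The clause (¬m41) is unit, so m41 = False.
The clause (m42) is unit, so m42 = True.
Now (¬m42) is unsatisfied and unit — conflict.
That branch fails; take m21 = False instead.
The clause (m22) is unit, so m22 = True.
The clause (¬m32) is unit, so m32 = False.
The clause (m31) is unit, so m31 = True.
The clause (¬m41) is unit, so m41 = False.
The clause (m42) is unit, so m42 = True.
Now (¬m42) is unsatisfied and unit — conflict.
Either choice for m21 ends in contradiction.
Either choice for m12 ends in contradiction.
That branch fails; take m11 = True instead.
The clause (¬m21) is unit, so m21 = False.
The clause (¬m31) is unit, so m31 = False.
The clause (¬m41) is unit, so m41 = False.
Suppose m22 = True.
The clause (¬m12) is unit, so m12 = False.
The clause (¬m32) is unit, so m32 = False.
The clause (m33) is unit, so m33 = True.
The clause (¬m42) is unit, so m42 = False.
The clause (m43) is unit, so m43 = True.
Now (¬m43) is unsatisfied and unit — conflict.
That branch fails; take m22 = False instead.
The clause (m23) is unit, so m23 = True.
The clause (¬m13) is unit, so m13 = False.
The clause (¬m33) is unit, so m33 = False.
The clause (m32) is unit, so m32 = True.
The clause (¬m12) is unit, so m12 = False.
The clause (¬m42) is unit, so m42 = False.
The clause (m43) is unit, so m43 = True.
Now (¬m43) is unsatisfied and unit — conflict.
Either choice for m22 ends in contradiction.
Either choice for m11 ends in contradiction.
No assignment satisfies every clause.

No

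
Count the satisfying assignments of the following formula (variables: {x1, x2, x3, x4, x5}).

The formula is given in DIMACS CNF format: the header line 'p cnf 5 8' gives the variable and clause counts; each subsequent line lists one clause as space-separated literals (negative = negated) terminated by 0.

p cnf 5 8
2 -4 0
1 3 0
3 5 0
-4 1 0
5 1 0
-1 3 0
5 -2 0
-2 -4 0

5

There are 2^5 = 32 truth assignments over (x1, x2, x3, x4, x5).
Split on x5. With x5 = True, the clauses containing x5 are satisfied and ¬x5 drops from the rest; 4 of the 2^4 = 16 assignments to the other variables satisfy what remains.
With x5 = False, by the same count on the reduced clause set, 1 assignment works.
(One model: x1=F, x2=F, x3=T, x4=F, x5=T.)
Total: 4 + 1 = 5.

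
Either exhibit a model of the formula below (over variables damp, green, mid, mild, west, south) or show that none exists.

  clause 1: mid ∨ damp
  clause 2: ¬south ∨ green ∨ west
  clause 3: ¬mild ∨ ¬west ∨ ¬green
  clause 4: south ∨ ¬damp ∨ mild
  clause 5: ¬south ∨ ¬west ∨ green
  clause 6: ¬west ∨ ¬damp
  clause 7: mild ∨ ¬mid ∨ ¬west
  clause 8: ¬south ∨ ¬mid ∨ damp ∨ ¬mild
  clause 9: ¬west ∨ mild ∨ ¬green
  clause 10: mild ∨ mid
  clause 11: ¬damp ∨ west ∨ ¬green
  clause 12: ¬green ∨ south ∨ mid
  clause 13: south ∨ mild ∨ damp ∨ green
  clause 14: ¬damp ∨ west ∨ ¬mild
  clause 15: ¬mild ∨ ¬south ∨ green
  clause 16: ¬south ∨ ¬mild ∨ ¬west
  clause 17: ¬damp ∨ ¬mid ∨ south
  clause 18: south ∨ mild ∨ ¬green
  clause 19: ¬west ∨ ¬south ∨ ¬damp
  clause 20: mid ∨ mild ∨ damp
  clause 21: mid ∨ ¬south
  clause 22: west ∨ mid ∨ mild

damp: False; green: False; mid: True; mild: True; west: False; south: False

Suppose mid = True.
Suppose west = False.
Suppose south = False.
(¬damp) alone gives damp = False.
Suppose mild = True.
Every clause is now satisfied; green is unconstrained.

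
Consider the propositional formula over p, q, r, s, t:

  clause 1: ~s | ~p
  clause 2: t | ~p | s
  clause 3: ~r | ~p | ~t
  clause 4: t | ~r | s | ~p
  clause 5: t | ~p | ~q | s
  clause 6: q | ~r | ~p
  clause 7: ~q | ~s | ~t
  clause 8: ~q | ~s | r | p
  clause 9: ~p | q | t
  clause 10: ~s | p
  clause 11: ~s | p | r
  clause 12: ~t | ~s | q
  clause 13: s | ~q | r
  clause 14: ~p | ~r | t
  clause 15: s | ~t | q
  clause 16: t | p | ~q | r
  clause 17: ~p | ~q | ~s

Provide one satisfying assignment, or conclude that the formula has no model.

p: 0; q: 1; r: 1; s: 0; t: 0

Suppose s = 0.
Suppose t = 0.
(~p) alone gives p = 0.
Suppose q = 1.
(r) alone gives r = 1.
All clauses are satisfied.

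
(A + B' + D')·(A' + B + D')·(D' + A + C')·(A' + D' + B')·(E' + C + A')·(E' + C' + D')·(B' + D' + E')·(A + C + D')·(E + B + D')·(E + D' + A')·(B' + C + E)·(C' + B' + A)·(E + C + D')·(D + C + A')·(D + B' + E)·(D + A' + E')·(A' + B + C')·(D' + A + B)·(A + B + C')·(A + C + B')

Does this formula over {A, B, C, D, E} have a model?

Yes

Try A = 0.
Try B = 0.
From the singleton clause (D'), D = 0.
From the singleton clause (C'), C = 0.
All clauses hold; E can take either value.
A satisfying assignment: A ↦ 0,  B ↦ 0,  C ↦ 0,  D ↦ 0,  E ↦ 1.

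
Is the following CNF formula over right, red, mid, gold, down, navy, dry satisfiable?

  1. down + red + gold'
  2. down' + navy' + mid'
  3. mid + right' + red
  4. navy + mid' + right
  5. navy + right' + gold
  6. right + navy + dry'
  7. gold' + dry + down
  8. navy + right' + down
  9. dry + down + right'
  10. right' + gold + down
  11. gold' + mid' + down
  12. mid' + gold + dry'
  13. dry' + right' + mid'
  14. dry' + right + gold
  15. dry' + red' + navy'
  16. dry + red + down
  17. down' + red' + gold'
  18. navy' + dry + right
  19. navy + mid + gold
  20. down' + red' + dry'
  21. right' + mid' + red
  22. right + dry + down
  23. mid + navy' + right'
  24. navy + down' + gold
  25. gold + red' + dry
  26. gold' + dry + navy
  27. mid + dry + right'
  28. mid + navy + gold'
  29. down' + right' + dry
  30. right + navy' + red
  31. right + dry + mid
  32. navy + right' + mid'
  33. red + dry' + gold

Try down = 1.
Try navy = 0.
From the singleton clause (gold), gold = 1.
From the singleton clause (red'), red = 0.
From the singleton clause (dry), dry = 1.
From the singleton clause (right), right = 1.
From the singleton clause (mid), mid = 1.
Now (mid') is unsatisfied and unit — conflict.
Backtrack on navy: now try navy = 1.
From the singleton clause (mid'), mid = 0.
From the singleton clause (right'), right = 0.
From the singleton clause (dry), dry = 1.
From the singleton clause (gold), gold = 1.
From the singleton clause (red'), red = 0.
Now (red) is unsatisfied and unit — conflict.
Neither navy = 1 nor navy = 0 works.
Backtrack on down: now try down = 0.
Try red = 1.
Try gold = 0.
From the singleton clause (right'), right = 0.
From the singleton clause (dry'), dry = 0.
Now (dry) is unsatisfied and unit — conflict.
Backtrack on gold: now try gold = 1.
From the singleton clause (dry), dry = 1.
From the singleton clause (mid'), mid = 0.
From the singleton clause (navy'), navy = 0.
Now (navy) is unsatisfied and unit — conflict.
Neither gold = 1 nor gold = 0 works.
Backtrack on red: now try red = 0.
From the singleton clause (gold'), gold = 0.
From the singleton clause (right'), right = 0.
From the singleton clause (dry'), dry = 0.
Now (dry) is unsatisfied and unit — conflict.
Neither red = 1 nor red = 0 works.
Neither down = 1 nor down = 0 works.
No assignment satisfies every clause.

No, unsatisfiable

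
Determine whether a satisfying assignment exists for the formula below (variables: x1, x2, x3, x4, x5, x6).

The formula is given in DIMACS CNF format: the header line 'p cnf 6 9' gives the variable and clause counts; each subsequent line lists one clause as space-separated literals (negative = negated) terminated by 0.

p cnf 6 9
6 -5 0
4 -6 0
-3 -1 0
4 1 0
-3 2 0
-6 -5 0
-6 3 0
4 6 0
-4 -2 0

Yes, satisfiable

Try x6 = False.
Unit clause (¬x5) forces x5 = False.
Unit clause (x4) forces x4 = True.
Unit clause (¬x2) forces x2 = False.
Unit clause (¬x3) forces x3 = False.
No clause remains; x1 is free.
A satisfying assignment: x1=False, x2=False, x3=False, x4=True, x5=False, x6=False.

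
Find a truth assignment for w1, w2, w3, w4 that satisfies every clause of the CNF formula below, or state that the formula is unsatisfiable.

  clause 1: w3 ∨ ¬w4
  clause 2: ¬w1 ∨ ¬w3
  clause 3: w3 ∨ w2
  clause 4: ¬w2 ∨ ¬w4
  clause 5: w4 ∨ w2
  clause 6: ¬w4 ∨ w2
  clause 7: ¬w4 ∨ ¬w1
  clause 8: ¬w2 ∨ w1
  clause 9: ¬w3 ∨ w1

w1: True; w2: True; w3: False; w4: False

Suppose w3 = False.
Unit clause (¬w4) forces w4 = False.
Unit clause (w2) forces w2 = True.
Unit clause (w1) forces w1 = True.
Every clause now holds.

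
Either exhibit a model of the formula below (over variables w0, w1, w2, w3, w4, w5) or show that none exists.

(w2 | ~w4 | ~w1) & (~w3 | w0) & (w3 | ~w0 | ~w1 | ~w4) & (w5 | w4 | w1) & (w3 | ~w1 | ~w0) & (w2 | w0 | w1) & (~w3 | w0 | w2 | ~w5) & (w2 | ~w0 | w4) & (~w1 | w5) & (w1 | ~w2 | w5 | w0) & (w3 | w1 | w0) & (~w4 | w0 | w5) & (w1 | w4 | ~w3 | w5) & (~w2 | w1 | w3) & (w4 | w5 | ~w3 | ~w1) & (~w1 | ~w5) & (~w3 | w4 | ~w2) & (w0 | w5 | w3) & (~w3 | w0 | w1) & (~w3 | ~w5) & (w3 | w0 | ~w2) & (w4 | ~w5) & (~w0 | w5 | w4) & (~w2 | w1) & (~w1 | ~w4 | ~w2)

w0=1,  w1=0,  w2=0,  w3=1,  w4=1,  w5=0

Try w3 = 1.
(w0) alone gives w0 = 1.
(~w5) alone gives w5 = 0.
(~w1) alone gives w1 = 0.
(w4) alone gives w4 = 1.
(~w2) alone gives w2 = 0.
Every clause now holds.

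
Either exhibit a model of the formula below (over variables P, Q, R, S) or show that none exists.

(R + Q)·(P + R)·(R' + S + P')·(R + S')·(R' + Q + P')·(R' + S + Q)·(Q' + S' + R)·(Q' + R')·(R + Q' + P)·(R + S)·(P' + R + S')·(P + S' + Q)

UNSATISFIABLE

Branch on R: set R = 1.
From the singleton clause (Q'), Q = 0.
From the singleton clause (P'), P = 0.
From the singleton clause (S), S = 1.
But (S') is also a unit clause — contradiction.
That branch fails; take R = 0 instead.
From the singleton clause (Q), Q = 1.
From the singleton clause (P), P = 1.
From the singleton clause (S'), S = 0.
But (S) is also a unit clause — contradiction.
Neither R = 1 nor R = 0 works.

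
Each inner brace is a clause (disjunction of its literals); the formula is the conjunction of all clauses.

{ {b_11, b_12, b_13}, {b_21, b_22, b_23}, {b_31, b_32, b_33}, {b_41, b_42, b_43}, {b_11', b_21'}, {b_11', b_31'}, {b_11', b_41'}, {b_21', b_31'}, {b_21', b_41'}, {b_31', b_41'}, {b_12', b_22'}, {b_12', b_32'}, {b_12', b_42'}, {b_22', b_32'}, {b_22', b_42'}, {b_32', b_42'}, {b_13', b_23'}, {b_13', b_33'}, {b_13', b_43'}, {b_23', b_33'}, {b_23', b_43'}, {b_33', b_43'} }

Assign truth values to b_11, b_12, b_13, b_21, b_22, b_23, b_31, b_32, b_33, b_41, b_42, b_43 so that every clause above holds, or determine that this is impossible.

UNSATISFIABLE

Try b_11 = 0.
Try b_12 = 1.
Unit clause (b_22') forces b_22 = 0.
Unit clause (b_32') forces b_32 = 0.
Unit clause (b_42') forces b_42 = 0.
Try b_21 = 1.
Unit clause (b_31') forces b_31 = 0.
Unit clause (b_33) forces b_33 = 1.
Unit clause (b_41') forces b_41 = 0.
Unit clause (b_43) forces b_43 = 1.
That conflicts with the unit clause (b_43').
That branch fails; take b_21 = 0 instead.
Unit clause (b_23) forces b_23 = 1.
Unit clause (b_13') forces b_13 = 0.
Unit clause (b_33') forces b_33 = 0.
Unit clause (b_31) forces b_31 = 1.
Unit clause (b_41') forces b_41 = 0.
Unit clause (b_43) forces b_43 = 1.
That conflicts with the unit clause (b_43').
Both values of b_21 lead to a conflict.
That branch fails; take b_12 = 0 instead.
Unit clause (b_13) forces b_13 = 1.
Unit clause (b_23') forces b_23 = 0.
Unit clause (b_33') forces b_33 = 0.
Unit clause (b_43') forces b_43 = 0.
Try b_21 = 1.
Unit clause (b_31') forces b_31 = 0.
Unit clause (b_32) forces b_32 = 1.
Unit clause (b_41') forces b_41 = 0.
Unit clause (b_42) forces b_42 = 1.
That conflicts with the unit clause (b_42').
That branch fails; take b_21 = 0 instead.
Unit clause (b_22) forces b_22 = 1.
Unit clause (b_32') forces b_32 = 0.
Unit clause (b_31) forces b_31 = 1.
Unit clause (b_41') forces b_41 = 0.
Unit clause (b_42) forces b_42 = 1.
That conflicts with the unit clause (b_42').
Both values of b_21 lead to a conflict.
Both values of b_12 lead to a conflict.
That branch fails; take b_11 = 1 instead.
Unit clause (b_21') forces b_21 = 0.
Unit clause (b_31') forces b_31 = 0.
Unit clause (b_41') forces b_41 = 0.
Try b_22 = 1.
Unit clause (b_12') forces b_12 = 0.
Unit clause (b_32') forces b_32 = 0.
Unit clause (b_33) forces b_33 = 1.
Unit clause (b_42') forces b_42 = 0.
Unit clause (b_43) forces b_43 = 1.
That conflicts with the unit clause (b_43').
That branch fails; take b_22 = 0 instead.
Unit clause (b_23) forces b_23 = 1.
Unit clause (b_13') forces b_13 = 0.
Unit clause (b_33') forces b_33 = 0.
Unit clause (b_32) forces b_32 = 1.
Unit clause (b_12') forces b_12 = 0.
Unit clause (b_42') forces b_42 = 0.
Unit clause (b_43) forces b_43 = 1.
That conflicts with the unit clause (b_43').
Both values of b_22 lead to a conflict.
Both values of b_11 lead to a conflict.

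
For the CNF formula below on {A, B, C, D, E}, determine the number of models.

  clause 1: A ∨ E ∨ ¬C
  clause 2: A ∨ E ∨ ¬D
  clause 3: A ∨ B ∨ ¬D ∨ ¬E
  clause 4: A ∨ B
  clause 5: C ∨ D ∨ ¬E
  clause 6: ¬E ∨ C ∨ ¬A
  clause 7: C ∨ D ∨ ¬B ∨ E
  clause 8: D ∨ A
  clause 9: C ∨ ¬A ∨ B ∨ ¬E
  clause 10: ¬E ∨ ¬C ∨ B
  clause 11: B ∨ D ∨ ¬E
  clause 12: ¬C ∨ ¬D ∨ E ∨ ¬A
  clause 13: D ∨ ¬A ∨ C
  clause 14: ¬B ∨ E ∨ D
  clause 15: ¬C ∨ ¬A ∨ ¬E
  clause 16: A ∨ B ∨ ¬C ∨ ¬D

5

There are 2^5 = 32 truth assignments over (A, B, C, D, E).
Split on A. With A = True, the clauses containing A are satisfied and ¬A drops from the rest; 3 of the 2^4 = 16 assignments to the other variables satisfy what remains.
With A = False, by the same count on the reduced clause set, 2 assignments work.
(One model: A=F, B=T, C=F, D=T, E=T.)
Total: 3 + 2 = 5.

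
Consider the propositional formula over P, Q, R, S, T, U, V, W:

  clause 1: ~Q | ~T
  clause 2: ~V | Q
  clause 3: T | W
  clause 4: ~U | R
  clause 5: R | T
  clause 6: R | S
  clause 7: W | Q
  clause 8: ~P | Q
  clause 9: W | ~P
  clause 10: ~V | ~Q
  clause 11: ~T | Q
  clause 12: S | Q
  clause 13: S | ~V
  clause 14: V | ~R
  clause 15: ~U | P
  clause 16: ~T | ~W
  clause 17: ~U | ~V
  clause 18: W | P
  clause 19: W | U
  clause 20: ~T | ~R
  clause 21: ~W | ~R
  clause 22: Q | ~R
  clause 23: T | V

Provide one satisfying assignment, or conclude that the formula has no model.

UNSATISFIABLE

Case Q = 0:
(~V) alone gives V = 0.
(W) alone gives W = 1.
(~P) alone gives P = 0.
(~T) alone gives T = 0.
But (T) is also a unit clause — contradiction.
So Q must be the other value — set Q = 1.
(~T) alone gives T = 0.
(W) alone gives W = 1.
(R) alone gives R = 1.
But (~R) is also a unit clause — contradiction.
Either choice for Q ends in contradiction.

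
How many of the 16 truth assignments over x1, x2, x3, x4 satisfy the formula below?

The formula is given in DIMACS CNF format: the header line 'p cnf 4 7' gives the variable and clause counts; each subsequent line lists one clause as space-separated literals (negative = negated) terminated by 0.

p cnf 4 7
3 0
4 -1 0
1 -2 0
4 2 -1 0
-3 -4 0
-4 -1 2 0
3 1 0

There are 2^4 = 16 truth assignments over (x1, x2, x3, x4).
Check each against the 7 clauses (columns in the order x1, x2, x3, x4):
  F F F F  ✗ fails (x3)
  F F F T  ✗ fails (x3)
  F F T F  ✓ satisfies all
  F F T T  ✗ fails (¬x3 ∨ ¬x4)
  F T F F  ✗ fails (x3)
  F T F T  ✗ fails (x3)
  F T T F  ✗ fails (x1 ∨ ¬x2)
  F T T T  ✗ fails (x1 ∨ ¬x2)
  T F F F  ✗ fails (x3)
  T F F T  ✗ fails (x3)
  T F T F  ✗ fails (x4 ∨ ¬x1)
  T F T T  ✗ fails (¬x3 ∨ ¬x4)
  T T F F  ✗ fails (x3)
  T T F T  ✗ fails (x3)
  T T T F  ✗ fails (x4 ∨ ¬x1)
  T T T T  ✗ fails (¬x3 ∨ ¬x4)
1 of the 16 rows is a model.

1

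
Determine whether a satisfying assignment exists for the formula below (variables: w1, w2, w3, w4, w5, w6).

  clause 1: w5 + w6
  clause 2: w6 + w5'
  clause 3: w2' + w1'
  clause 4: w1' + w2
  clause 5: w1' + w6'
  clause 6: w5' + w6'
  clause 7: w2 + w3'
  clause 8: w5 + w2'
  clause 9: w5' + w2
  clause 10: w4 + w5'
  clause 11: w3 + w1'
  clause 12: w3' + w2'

Branch on w5: set w5 = 0.
The clause (w6) is unit, so w6 = 1.
The clause (w1') is unit, so w1 = 0.
The clause (w2') is unit, so w2 = 0.
The clause (w3') is unit, so w3 = 0.
All clauses hold; w4 can take either value.
A satisfying assignment: w1: 0,  w2: 0,  w3: 0,  w4: 0,  w5: 0,  w6: 1.

Satisfiable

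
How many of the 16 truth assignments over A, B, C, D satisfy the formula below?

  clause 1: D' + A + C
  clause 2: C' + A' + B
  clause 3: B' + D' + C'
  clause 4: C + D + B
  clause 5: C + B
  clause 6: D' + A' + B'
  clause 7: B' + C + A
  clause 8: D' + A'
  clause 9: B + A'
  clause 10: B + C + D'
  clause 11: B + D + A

There are 2^4 = 16 truth assignments over (A, B, C, D).
Check each against the 11 clauses (columns in the order A, B, C, D):
  F F F F  ✗ fails (C + D + B)
  F F F T  ✗ fails (D' + A + C)
  F F T F  ✗ fails (B + D + A)
  F F T T  ✓ satisfies all
  F T F F  ✗ fails (B' + C + A)
  F T F T  ✗ fails (D' + A + C)
  F T T F  ✓ satisfies all
  F T T T  ✗ fails (B' + D' + C')
  T F F F  ✗ fails (C + D + B)
  T F F T  ✗ fails (C + B)
  T F T F  ✗ fails (C' + A' + B)
  T F T T  ✗ fails (C' + A' + B)
  T T F F  ✓ satisfies all
  T T F T  ✗ fails (D' + A' + B')
  T T T F  ✓ satisfies all
  T T T T  ✗ fails (B' + D' + C')
4 of the 16 rows are models.

4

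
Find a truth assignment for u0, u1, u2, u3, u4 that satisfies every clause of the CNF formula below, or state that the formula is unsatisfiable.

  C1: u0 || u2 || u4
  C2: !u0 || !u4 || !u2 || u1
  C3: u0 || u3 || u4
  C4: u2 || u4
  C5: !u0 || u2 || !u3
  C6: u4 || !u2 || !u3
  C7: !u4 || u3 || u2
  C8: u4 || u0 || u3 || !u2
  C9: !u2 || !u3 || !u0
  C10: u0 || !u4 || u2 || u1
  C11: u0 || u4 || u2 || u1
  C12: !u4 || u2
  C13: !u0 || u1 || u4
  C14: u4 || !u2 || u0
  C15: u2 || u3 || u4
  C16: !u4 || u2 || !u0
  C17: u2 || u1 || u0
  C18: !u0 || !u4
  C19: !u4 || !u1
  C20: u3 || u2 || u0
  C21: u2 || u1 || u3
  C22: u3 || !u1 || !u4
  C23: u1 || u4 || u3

u0 ↦ false,  u1 ↦ false,  u2 ↦ true,  u3 ↦ true,  u4 ↦ true

Branch on u2: set u2 = true.
Branch on u4: set u4 = true.
Unit clause (!u0) forces u0 = false.
Unit clause (!u1) forces u1 = false.
All clauses hold; u3 can take either value.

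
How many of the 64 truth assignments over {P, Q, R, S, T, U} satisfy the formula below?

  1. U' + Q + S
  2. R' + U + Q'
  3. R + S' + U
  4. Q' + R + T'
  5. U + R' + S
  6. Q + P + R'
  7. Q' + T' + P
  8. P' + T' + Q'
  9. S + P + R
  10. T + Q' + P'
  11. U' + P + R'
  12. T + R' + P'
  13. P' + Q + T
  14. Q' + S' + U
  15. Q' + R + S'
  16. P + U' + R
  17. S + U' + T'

4

There are 2^6 = 64 truth assignments over (P, Q, R, S, T, U).
Split on T. With T = 1, the clauses containing T are satisfied and T' drops from the rest; 4 of the 2^5 = 32 assignments to the other variables satisfy what remains.
With T = 0, by the same count on the reduced clause set, 0 assignments work.
(One model: P=T, Q=F, R=F, S=F, T=T, U=F.)
Total: 4 + 0 = 4.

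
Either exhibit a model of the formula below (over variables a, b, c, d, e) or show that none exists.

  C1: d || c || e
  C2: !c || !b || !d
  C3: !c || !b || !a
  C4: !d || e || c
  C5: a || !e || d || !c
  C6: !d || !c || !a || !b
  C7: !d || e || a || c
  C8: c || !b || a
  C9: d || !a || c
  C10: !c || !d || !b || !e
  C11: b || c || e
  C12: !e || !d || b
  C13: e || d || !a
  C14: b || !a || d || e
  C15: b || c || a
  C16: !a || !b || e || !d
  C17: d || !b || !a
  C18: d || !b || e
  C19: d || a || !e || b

Try d = false.
Try c = true.
Try b = false.
Try a = false.
From the singleton clause (!e), e = false.
All clauses are satisfied.

a ↦ false; b ↦ false; c ↦ true; d ↦ false; e ↦ false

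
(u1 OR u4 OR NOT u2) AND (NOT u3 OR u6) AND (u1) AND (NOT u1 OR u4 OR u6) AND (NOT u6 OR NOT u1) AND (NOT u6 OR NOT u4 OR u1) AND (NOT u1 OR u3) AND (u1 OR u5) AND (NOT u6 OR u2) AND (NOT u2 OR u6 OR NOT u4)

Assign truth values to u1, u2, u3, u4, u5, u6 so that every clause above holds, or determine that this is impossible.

From the singleton clause (u1), u1 = true.
From the singleton clause (NOT u6), u6 = false.
From the singleton clause (NOT u3), u3 = false.
But (u3) is also a unit clause — contradiction.

UNSATISFIABLE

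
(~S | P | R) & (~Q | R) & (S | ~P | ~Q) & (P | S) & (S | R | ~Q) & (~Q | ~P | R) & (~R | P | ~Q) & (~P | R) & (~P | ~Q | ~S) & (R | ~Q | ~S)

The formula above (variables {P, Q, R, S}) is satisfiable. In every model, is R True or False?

Suppose R = 0.
From the singleton clause (~Q), Q = 0.
From the singleton clause (~P), P = 0.
From the singleton clause (~S), S = 0.
That conflicts with the unit clause (S).
So every satisfying assignment has R = True.

True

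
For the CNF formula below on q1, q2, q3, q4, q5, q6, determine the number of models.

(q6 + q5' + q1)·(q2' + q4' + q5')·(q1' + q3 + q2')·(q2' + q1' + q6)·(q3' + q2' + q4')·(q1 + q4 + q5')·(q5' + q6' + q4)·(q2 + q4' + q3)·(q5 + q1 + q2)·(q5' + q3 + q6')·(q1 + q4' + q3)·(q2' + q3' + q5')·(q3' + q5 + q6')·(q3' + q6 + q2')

There are 2^6 = 64 truth assignments over (q1, q2, q3, q4, q5, q6).
Split on q1. With q1 = 1, the clauses containing q1 are satisfied and q1' drops from the rest; 8 of the 2^5 = 32 assignments to the other variables satisfy what remains.
With q1 = 0, by the same count on the reduced clause set, 3 assignments work.
(One model: q1=F, q2=F, q3=T, q4=T, q5=T, q6=T.)
Total: 8 + 3 = 11.

11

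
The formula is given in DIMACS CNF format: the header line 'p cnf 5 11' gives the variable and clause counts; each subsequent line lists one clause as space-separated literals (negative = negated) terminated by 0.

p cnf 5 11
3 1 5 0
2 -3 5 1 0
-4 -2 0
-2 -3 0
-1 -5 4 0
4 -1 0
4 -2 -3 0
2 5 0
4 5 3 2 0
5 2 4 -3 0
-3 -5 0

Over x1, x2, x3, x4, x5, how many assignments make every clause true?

There are 2^5 = 32 truth assignments over (x1, x2, x3, x4, x5).
Split on x5. With x5 = True, the clauses containing x5 are satisfied and ¬x5 drops from the rest; 4 of the 2^4 = 16 assignments to the other variables satisfy what remains.
With x5 = False, by the same count on the reduced clause set, 0 assignments work.
(One model: x1=F, x2=F, x3=F, x4=F, x5=T.)
Total: 4 + 0 = 4.

4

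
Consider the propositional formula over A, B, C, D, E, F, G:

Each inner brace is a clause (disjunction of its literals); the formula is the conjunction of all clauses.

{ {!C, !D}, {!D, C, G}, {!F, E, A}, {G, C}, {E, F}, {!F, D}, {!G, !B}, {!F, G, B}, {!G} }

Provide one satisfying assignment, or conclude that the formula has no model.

A ↦ false, B ↦ true, C ↦ true, D ↦ false, E ↦ true, F ↦ false, G ↦ false

Unit clause (!G) forces G = false.
Unit clause (C) forces C = true.
Unit clause (!D) forces D = false.
Unit clause (!F) forces F = false.
Unit clause (E) forces E = true.
All clauses hold; A, B can take either value.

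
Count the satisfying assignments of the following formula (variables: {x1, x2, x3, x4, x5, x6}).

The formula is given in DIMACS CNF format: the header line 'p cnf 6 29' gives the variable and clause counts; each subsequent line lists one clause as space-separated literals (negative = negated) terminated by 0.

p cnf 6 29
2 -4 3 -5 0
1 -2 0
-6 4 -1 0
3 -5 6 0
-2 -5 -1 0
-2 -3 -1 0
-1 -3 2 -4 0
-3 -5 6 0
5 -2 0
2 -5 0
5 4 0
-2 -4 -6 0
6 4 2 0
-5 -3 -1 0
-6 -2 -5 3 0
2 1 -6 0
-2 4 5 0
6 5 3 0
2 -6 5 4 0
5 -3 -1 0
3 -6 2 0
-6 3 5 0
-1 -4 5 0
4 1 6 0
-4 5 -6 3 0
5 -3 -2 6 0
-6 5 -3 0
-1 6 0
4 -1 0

There are 2^6 = 64 truth assignments over (x1, x2, x3, x4, x5, x6).
Split on x2. With x2 = True, the clauses containing x2 are satisfied and ¬x2 drops from the rest; 0 of the 2^5 = 32 assignments to the other variables satisfy what remains.
With x2 = False, by the same count on the reduced clause set, 1 assignment works.
(One model: x1=F, x2=F, x3=T, x4=T, x5=F, x6=F.)
Total: 0 + 1 = 1.

1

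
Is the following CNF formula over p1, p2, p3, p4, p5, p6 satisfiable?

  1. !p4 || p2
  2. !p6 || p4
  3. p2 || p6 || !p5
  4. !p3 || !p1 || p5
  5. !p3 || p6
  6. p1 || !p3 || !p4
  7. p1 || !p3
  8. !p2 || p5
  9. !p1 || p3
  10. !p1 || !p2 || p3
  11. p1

From the singleton clause (p1), p1 = true.
From the singleton clause (p3), p3 = true.
From the singleton clause (p5), p5 = true.
From the singleton clause (p6), p6 = true.
From the singleton clause (p4), p4 = true.
From the singleton clause (p2), p2 = true.
All clauses are satisfied.
A satisfying assignment: p1 ↦ true, p2 ↦ true, p3 ↦ true, p4 ↦ true, p5 ↦ true, p6 ↦ true.

Satisfiable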